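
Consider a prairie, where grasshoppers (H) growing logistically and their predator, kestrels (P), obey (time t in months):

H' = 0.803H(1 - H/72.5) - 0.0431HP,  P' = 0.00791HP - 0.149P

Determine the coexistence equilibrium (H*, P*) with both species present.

From dP/dt = 0 with P > 0: 0.00791H* = 0.149, so H* = 18.8.
Substitute into dH/dt = 0: 0.803(1 - 18.8/72.5) = 0.0431P*.
The bracket is 0.74, giving P* = 0.594/0.0431 = 13.8.

H* ≈ 18.8, P* ≈ 13.8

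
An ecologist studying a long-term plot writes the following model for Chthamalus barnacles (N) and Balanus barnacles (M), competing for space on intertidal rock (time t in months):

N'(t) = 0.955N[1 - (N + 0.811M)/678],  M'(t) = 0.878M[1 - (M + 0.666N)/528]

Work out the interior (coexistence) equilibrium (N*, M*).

N* ≈ 543, M* ≈ 166

Setting both brackets to zero gives the nullclines N + 0.811M = 678 and 0.666N + M = 528.
Substituting M = 528 - 0.666N into the first: N(1 - 0.811·0.666) = 678 - 0.811·528.
So N* = 250/0.46 = 543, and then M* = 528 - 0.666·543 = 166.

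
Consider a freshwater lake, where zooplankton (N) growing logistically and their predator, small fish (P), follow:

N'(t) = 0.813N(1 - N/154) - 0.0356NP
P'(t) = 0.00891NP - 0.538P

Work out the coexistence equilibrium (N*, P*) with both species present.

From dP/dt = 0 with P > 0: 0.00891N* = 0.538, so N* = 60.4.
Substitute into dN/dt = 0: 0.813(1 - 60.4/154) = 0.0356P*.
The bracket is 0.608, giving P* = 0.494/0.0356 = 13.9.

N* ≈ 60.4, P* ≈ 13.9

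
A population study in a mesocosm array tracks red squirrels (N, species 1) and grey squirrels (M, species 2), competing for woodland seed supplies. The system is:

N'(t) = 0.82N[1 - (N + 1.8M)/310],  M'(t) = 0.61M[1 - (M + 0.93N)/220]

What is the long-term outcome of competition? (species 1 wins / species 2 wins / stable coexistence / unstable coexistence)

Compare the nullcline intercepts: K1/α12 = 310/1.8 = 172 < K2 = 220; K2/α21 = 220/0.93 = 237 < K1 = 310.
Since both are reversed, neither can invade when rare; the interior point is a saddle.

unstable coexistence (outcome depends on initial conditions)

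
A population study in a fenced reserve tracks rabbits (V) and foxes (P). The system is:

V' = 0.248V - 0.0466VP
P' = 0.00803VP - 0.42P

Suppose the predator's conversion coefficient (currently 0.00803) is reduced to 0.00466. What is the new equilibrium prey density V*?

At the interior fixed point, setting dP/dt = 0 with P > 0 fixes V* = (predator death rate)/(VP coefficient) — independent of the other coefficients.
With the change, V* = 0.42/0.00466 = 90.1; it rises from 52.3.

V* ≈ 90.1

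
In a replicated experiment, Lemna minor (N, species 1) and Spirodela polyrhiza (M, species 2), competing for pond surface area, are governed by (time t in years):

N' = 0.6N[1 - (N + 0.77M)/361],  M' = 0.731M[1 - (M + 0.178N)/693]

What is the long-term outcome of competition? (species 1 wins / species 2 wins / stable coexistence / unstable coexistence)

Compare the nullcline intercepts: K1/α12 = 361/0.77 = 469 < K2 = 693; K2/α21 = 693/0.178 = 3890 > K1 = 361.
Since the inequalities point opposite ways, species 2 can invade but species 1 cannot.

species 2 excludes species 1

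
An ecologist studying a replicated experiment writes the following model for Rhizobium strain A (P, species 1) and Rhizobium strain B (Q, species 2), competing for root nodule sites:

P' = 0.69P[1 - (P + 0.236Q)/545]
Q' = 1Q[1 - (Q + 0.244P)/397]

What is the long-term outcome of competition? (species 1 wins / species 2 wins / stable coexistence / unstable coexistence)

Compare the nullcline intercepts: K1/α12 = 545/0.236 = 2310 > K2 = 397; K2/α21 = 397/0.244 = 1630 > K1 = 545.
Since both inequalities hold, each species can invade when rare, so the interior equilibrium is stable.

stable coexistence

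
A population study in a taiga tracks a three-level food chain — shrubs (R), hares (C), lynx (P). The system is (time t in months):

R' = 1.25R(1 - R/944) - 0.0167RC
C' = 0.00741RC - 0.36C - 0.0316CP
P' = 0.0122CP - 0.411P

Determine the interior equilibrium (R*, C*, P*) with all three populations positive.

From dP/dt = 0: 0.0122C* = 0.411, so C* = 33.7.
From dR/dt = 0: 1.25(1 - R*/944) = 0.0167·33.7, giving R* = 944·(1 - 0.45) = 519.
From dC/dt = 0: 0.00741·519 - 0.36 = 0.0316P*, so P* = 3.49/0.0316 = 110.

R* ≈ 519, C* ≈ 33.7, P* ≈ 110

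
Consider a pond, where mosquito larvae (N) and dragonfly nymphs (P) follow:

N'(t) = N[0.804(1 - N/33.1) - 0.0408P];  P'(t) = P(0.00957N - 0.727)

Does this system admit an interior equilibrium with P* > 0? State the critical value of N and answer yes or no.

The predator equation gives dP/dt > 0 only when N > 0.727/0.00957 = 76.
Without the predator, N → K = 33.1. Since 33.1 < 76, the predator cannot invade.

Threshold N = 76; K < 76, so no, the predator goes extinct.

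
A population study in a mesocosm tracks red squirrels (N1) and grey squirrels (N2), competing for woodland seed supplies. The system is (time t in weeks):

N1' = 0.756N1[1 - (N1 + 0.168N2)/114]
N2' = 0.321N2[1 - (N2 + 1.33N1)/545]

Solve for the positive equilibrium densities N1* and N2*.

N1* ≈ 28.9, N2* ≈ 507

Setting both brackets to zero gives the nullclines N1 + 0.168N2 = 114 and 1.33N1 + N2 = 545.
Substituting N2 = 545 - 1.33N1 into the first: N1(1 - 0.168·1.33) = 114 - 0.168·545.
So N1* = 22.4/0.777 = 28.9, and then N2* = 545 - 1.33·28.9 = 507.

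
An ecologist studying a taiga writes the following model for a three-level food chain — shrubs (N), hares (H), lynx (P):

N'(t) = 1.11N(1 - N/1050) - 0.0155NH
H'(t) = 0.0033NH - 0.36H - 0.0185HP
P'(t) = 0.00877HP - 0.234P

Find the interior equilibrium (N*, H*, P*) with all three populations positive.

From dP/dt = 0: 0.00877H* = 0.234, so H* = 26.7.
From dN/dt = 0: 1.11(1 - N*/1050) = 0.0155·26.7, giving N* = 1050·(1 - 0.373) = 659.
From dH/dt = 0: 0.0033·659 - 0.36 = 0.0185P*, so P* = 1.81/0.0185 = 98.1.

N* ≈ 659, H* ≈ 26.7, P* ≈ 98.1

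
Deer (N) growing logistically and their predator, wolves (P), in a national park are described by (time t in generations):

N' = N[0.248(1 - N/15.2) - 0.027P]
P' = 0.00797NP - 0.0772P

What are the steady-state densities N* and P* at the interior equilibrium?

From dP/dt = 0 with P > 0: 0.00797N* = 0.0772, so N* = 9.69.
Substitute into dN/dt = 0: 0.248(1 - 9.69/15.2) = 0.027P*.
The bracket is 0.363, giving P* = 0.09/0.027 = 3.33.

N* ≈ 9.69, P* ≈ 3.33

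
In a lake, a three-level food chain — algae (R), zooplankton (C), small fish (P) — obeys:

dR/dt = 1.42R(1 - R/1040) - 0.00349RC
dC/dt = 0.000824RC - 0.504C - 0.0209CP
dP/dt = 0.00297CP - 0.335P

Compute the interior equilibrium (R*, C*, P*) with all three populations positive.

From dP/dt = 0: 0.00297C* = 0.335, so C* = 113.
From dR/dt = 0: 1.42(1 - R*/1040) = 0.00349·113, giving R* = 1040·(1 - 0.277) = 752.
From dC/dt = 0: 0.000824·752 - 0.504 = 0.0209P*, so P* = 0.115/0.0209 = 5.52.

R* ≈ 752, C* ≈ 113, P* ≈ 5.52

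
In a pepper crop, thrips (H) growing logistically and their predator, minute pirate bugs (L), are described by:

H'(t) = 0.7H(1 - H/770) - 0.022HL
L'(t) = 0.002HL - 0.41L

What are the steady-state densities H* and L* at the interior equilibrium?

From dL/dt = 0 with L > 0: 0.002H* = 0.41, so H* = 205.
Substitute into dH/dt = 0: 0.7(1 - 205/770) = 0.022L*.
The bracket is 0.734, giving L* = 0.514/0.022 = 23.3.

H* ≈ 205, L* ≈ 23.3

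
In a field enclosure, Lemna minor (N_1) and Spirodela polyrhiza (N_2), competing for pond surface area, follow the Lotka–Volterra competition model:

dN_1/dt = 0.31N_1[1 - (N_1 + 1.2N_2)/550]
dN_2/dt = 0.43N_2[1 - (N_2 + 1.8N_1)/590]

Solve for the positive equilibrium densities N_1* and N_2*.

Setting both brackets to zero gives the nullclines N_1 + 1.2N_2 = 550 and 1.8N_1 + N_2 = 590.
Substituting N_2 = 590 - 1.8N_1 into the first: N_1(1 - 1.2·1.8) = 550 - 1.2·590.
So N_1* = -158/-1.16 = 136, and then N_2* = 590 - 1.8·136 = 345.

N_1* ≈ 136, N_2* ≈ 345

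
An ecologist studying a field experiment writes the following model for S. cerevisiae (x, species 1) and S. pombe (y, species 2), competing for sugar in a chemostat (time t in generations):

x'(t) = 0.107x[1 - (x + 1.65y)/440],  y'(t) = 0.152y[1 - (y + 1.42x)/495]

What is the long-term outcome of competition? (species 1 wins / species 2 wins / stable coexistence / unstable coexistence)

Compare the nullcline intercepts: K1/α12 = 440/1.65 = 267 < K2 = 495; K2/α21 = 495/1.42 = 349 < K1 = 440.
Since both are reversed, neither can invade when rare; the interior point is a saddle.

unstable coexistence (outcome depends on initial conditions)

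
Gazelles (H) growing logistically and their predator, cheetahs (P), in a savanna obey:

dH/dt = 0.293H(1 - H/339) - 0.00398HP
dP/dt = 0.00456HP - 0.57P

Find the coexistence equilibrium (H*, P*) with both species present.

H* ≈ 125, P* ≈ 46.5

From dP/dt = 0 with P > 0: 0.00456H* = 0.57, so H* = 125.
Substitute into dH/dt = 0: 0.293(1 - 125/339) = 0.00398P*.
The bracket is 0.631, giving P* = 0.185/0.00398 = 46.5.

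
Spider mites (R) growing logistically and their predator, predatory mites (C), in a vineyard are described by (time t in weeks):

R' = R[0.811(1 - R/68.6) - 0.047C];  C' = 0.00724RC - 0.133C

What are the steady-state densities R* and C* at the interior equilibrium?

R* ≈ 18.4, C* ≈ 12.6

From dC/dt = 0 with C > 0: 0.00724R* = 0.133, so R* = 18.4.
Substitute into dR/dt = 0: 0.811(1 - 18.4/68.6) = 0.047C*.
The bracket is 0.732, giving C* = 0.594/0.047 = 12.6.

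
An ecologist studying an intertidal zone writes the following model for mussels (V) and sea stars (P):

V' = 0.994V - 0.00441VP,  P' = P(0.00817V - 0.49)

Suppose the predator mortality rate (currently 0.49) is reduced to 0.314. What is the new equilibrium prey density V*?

V* ≈ 38.4

At the interior fixed point, setting dP/dt = 0 with P > 0 fixes V* = (predator death rate)/(VP coefficient) — independent of the other coefficients.
With the change, V* = 0.314/0.00817 = 38.4; it falls from 60.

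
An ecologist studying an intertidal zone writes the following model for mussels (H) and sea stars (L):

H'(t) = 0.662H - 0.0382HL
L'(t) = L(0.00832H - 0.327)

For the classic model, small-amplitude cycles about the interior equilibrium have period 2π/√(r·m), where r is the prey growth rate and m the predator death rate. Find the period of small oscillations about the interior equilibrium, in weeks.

Here r = 0.662 and m = 0.327, so r·m = 0.216.
ω = √0.216 = 0.465 per week, hence T = 2π/ω ≈ 13.5 weeks.

T ≈ 13.5 weeks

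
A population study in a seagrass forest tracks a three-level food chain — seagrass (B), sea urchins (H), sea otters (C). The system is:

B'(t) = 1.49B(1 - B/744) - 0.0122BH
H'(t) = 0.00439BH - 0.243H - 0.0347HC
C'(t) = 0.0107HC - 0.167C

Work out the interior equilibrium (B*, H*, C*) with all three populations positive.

B* ≈ 649, H* ≈ 15.6, C* ≈ 75.1

From dC/dt = 0: 0.0107H* = 0.167, so H* = 15.6.
From dB/dt = 0: 1.49(1 - B*/744) = 0.0122·15.6, giving B* = 744·(1 - 0.128) = 649.
From dH/dt = 0: 0.00439·649 - 0.243 = 0.0347C*, so C* = 2.61/0.0347 = 75.1.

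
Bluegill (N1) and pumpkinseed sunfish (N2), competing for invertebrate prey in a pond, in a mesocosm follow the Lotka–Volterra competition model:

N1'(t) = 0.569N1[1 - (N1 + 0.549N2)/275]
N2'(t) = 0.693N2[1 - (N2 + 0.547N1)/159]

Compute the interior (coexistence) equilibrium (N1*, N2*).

Setting both brackets to zero gives the nullclines N1 + 0.549N2 = 275 and 0.547N1 + N2 = 159.
Substituting N2 = 159 - 0.547N1 into the first: N1(1 - 0.549·0.547) = 275 - 0.549·159.
So N1* = 188/0.7 = 268, and then N2* = 159 - 0.547·268 = 12.3.

N1* ≈ 268, N2* ≈ 12.3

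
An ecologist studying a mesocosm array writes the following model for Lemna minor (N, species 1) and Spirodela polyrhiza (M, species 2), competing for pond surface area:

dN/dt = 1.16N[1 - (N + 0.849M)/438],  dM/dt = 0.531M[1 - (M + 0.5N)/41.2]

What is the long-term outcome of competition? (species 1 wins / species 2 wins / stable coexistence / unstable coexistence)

Compare the nullcline intercepts: K1/α12 = 438/0.849 = 516 > K2 = 41.2; K2/α21 = 41.2/0.5 = 82.4 < K1 = 438.
Since the inequalities point opposite ways, species 1 can invade but species 2 cannot.

species 1 excludes species 2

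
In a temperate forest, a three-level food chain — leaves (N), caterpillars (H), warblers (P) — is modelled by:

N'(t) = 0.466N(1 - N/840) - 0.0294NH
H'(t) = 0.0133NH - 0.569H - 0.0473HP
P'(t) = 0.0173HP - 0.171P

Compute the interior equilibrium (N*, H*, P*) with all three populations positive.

From dP/dt = 0: 0.0173H* = 0.171, so H* = 9.88.
From dN/dt = 0: 0.466(1 - N*/840) = 0.0294·9.88, giving N* = 840·(1 - 0.624) = 316.
From dH/dt = 0: 0.0133·316 - 0.569 = 0.0473P*, so P* = 3.64/0.0473 = 76.9.

N* ≈ 316, H* ≈ 9.88, P* ≈ 76.9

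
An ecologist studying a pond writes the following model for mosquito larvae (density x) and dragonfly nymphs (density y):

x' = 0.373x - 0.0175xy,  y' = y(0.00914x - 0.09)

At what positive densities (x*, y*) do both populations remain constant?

x* ≈ 9.85, y* ≈ 21.3

Set dy/dt = 0 with y > 0: 0.00914x - 0.09 = 0, so x* = 0.09/0.00914 = 9.85.
Set dx/dt = 0 with x > 0: 0.373 - 0.0175y = 0, so y* = 0.373/0.0175 = 21.3.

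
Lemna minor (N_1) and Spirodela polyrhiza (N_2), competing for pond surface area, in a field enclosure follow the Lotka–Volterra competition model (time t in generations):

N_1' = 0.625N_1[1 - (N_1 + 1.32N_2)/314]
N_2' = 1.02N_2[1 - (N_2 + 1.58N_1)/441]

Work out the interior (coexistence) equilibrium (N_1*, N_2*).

N_1* ≈ 247, N_2* ≈ 50.8

Setting both brackets to zero gives the nullclines N_1 + 1.32N_2 = 314 and 1.58N_1 + N_2 = 441.
Substituting N_2 = 441 - 1.58N_1 into the first: N_1(1 - 1.32·1.58) = 314 - 1.32·441.
So N_1* = -268/-1.09 = 247, and then N_2* = 441 - 1.58·247 = 50.8.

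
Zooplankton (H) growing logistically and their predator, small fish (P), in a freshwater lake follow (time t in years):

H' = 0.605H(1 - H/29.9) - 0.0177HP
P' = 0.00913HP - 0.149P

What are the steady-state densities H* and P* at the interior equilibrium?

From dP/dt = 0 with P > 0: 0.00913H* = 0.149, so H* = 16.3.
Substitute into dH/dt = 0: 0.605(1 - 16.3/29.9) = 0.0177P*.
The bracket is 0.454, giving P* = 0.275/0.0177 = 15.5.

H* ≈ 16.3, P* ≈ 15.5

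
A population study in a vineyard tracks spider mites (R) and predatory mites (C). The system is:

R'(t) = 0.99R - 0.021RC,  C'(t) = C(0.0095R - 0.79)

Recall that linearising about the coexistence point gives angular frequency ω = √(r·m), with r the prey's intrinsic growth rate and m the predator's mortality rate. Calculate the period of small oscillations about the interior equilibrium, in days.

Here r = 0.99 and m = 0.79, so r·m = 0.782.
ω = √0.782 = 0.884 per day, hence T = 2π/ω ≈ 7.1 days.

T ≈ 7.1 days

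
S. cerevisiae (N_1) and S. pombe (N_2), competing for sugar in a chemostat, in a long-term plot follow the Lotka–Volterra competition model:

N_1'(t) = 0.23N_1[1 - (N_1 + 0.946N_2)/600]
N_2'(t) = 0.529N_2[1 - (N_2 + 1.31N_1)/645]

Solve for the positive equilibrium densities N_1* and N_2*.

N_1* ≈ 42.5, N_2* ≈ 589

Setting both brackets to zero gives the nullclines N_1 + 0.946N_2 = 600 and 1.31N_1 + N_2 = 645.
Substituting N_2 = 645 - 1.31N_1 into the first: N_1(1 - 0.946·1.31) = 600 - 0.946·645.
So N_1* = -10.2/-0.239 = 42.5, and then N_2* = 645 - 1.31·42.5 = 589.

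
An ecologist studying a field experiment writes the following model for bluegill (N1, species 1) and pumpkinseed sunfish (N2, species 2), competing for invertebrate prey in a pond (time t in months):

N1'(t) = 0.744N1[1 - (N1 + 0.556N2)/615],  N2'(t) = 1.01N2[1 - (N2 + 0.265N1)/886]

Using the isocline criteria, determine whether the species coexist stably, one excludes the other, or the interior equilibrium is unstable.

Compare the nullcline intercepts: K1/α12 = 615/0.556 = 1110 > K2 = 886; K2/α21 = 886/0.265 = 3340 > K1 = 615.
Since both inequalities hold, each species can invade when rare, so the interior equilibrium is stable.

stable coexistence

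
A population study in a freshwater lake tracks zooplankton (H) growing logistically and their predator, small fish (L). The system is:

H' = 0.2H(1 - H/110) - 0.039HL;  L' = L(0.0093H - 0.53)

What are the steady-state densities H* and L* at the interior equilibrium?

H* ≈ 57, L* ≈ 2.47

From dL/dt = 0 with L > 0: 0.0093H* = 0.53, so H* = 57.
Substitute into dH/dt = 0: 0.2(1 - 57/110) = 0.039L*.
The bracket is 0.482, giving L* = 0.0964/0.039 = 2.47.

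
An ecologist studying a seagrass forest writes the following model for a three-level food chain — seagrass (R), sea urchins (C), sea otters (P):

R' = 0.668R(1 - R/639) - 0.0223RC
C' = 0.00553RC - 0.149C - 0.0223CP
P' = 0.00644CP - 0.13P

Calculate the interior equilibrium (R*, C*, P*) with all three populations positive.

R* ≈ 208, C* ≈ 20.2, P* ≈ 45

From dP/dt = 0: 0.00644C* = 0.13, so C* = 20.2.
From dR/dt = 0: 0.668(1 - R*/639) = 0.0223·20.2, giving R* = 639·(1 - 0.674) = 208.
From dC/dt = 0: 0.00553·208 - 0.149 = 0.0223P*, so P* = 1/0.0223 = 45.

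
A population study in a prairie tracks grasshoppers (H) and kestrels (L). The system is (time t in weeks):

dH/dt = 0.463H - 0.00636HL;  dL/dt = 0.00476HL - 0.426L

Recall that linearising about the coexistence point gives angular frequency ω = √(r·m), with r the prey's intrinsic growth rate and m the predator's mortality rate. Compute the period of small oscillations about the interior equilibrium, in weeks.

Here r = 0.463 and m = 0.426, so r·m = 0.197.
ω = √0.197 = 0.444 per week, hence T = 2π/ω ≈ 14.1 weeks.

T ≈ 14.1 weeks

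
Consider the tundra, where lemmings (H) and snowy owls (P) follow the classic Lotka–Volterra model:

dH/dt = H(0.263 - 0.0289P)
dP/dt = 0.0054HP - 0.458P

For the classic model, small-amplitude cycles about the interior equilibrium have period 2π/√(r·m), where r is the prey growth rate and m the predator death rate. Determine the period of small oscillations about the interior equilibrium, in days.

Here r = 0.263 and m = 0.458, so r·m = 0.12.
ω = √0.12 = 0.347 per day, hence T = 2π/ω ≈ 18.1 days.

T ≈ 18.1 days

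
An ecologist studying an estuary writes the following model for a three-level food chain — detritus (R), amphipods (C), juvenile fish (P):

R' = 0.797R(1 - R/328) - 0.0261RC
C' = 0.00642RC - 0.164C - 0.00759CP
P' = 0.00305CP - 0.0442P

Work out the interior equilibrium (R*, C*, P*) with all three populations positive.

From dP/dt = 0: 0.00305C* = 0.0442, so C* = 14.5.
From dR/dt = 0: 0.797(1 - R*/328) = 0.0261·14.5, giving R* = 328·(1 - 0.475) = 172.
From dC/dt = 0: 0.00642·172 - 0.164 = 0.00759P*, so P* = 0.942/0.00759 = 124.

R* ≈ 172, C* ≈ 14.5, P* ≈ 124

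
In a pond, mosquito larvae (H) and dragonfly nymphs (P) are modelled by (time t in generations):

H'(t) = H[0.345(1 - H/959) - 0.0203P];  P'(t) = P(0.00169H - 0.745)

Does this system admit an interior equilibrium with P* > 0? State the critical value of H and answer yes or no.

Threshold H = 441; K > 441, so yes, the predator persists.

The predator equation gives dP/dt > 0 only when H > 0.745/0.00169 = 441.
Without the predator, H → K = 959. Since 959 > 441, the predator can invade and persist.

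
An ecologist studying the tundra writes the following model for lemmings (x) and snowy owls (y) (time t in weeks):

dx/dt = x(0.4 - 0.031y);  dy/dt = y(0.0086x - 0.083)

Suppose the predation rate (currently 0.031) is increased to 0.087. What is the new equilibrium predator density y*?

y* ≈ 4.6

At the interior fixed point, setting dx/dt = 0 with x > 0 fixes y* = (prey growth rate)/(xy coefficient) — independent of the other coefficients.
With the change, y* = 0.4/0.087 = 4.6; it falls from 12.9.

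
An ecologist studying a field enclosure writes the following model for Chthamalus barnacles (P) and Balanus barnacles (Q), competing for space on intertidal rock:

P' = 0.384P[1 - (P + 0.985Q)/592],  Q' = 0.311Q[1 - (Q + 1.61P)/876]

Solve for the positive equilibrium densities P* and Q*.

P* ≈ 462, Q* ≈ 132

Setting both brackets to zero gives the nullclines P + 0.985Q = 592 and 1.61P + Q = 876.
Substituting Q = 876 - 1.61P into the first: P(1 - 0.985·1.61) = 592 - 0.985·876.
So P* = -271/-0.586 = 462, and then Q* = 876 - 1.61·462 = 132.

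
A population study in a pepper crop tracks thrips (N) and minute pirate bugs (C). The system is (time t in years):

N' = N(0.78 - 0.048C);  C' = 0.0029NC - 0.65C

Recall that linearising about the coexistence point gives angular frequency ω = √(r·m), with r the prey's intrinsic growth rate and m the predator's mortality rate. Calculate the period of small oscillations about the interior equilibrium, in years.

Here r = 0.78 and m = 0.65, so r·m = 0.507.
ω = √0.507 = 0.712 per year, hence T = 2π/ω ≈ 8.82 years.

T ≈ 8.82 years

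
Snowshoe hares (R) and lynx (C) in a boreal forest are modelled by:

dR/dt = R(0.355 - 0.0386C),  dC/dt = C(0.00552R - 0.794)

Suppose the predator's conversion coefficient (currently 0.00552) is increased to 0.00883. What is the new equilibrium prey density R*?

At the interior fixed point, setting dC/dt = 0 with C > 0 fixes R* = (predator death rate)/(RC coefficient) — independent of the other coefficients.
With the change, R* = 0.794/0.00883 = 89.9; it falls from 144.

R* ≈ 89.9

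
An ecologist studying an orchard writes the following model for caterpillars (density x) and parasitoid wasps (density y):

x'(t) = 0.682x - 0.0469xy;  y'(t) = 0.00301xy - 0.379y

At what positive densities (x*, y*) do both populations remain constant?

Set dy/dt = 0 with y > 0: 0.00301x - 0.379 = 0, so x* = 0.379/0.00301 = 126.
Set dx/dt = 0 with x > 0: 0.682 - 0.0469y = 0, so y* = 0.682/0.0469 = 14.5.

x* ≈ 126, y* ≈ 14.5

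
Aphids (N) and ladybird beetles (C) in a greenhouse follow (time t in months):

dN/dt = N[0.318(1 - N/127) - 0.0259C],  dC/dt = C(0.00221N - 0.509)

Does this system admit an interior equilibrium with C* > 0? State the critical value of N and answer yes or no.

Threshold N = 230; K < 230, so no, the predator goes extinct.

The predator equation gives dC/dt > 0 only when N > 0.509/0.00221 = 230.
Without the predator, N → K = 127. Since 127 < 230, the predator cannot invade.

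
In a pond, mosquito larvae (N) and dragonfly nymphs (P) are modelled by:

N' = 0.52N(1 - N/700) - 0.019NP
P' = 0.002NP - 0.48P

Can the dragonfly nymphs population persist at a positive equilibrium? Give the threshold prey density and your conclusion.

The predator equation gives dP/dt > 0 only when N > 0.48/0.002 = 240.
Without the predator, N → K = 700. Since 700 > 240, the predator can invade and persist.

Threshold N = 240; K > 240, so yes, the predator persists.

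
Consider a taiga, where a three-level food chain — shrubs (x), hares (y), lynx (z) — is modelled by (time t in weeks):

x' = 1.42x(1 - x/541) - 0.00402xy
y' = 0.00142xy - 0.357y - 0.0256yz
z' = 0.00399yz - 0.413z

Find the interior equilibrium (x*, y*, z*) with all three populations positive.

x* ≈ 382, y* ≈ 104, z* ≈ 7.27

From dz/dt = 0: 0.00399y* = 0.413, so y* = 104.
From dx/dt = 0: 1.42(1 - x*/541) = 0.00402·104, giving x* = 541·(1 - 0.293) = 382.
From dy/dt = 0: 0.00142·382 - 0.357 = 0.0256z*, so z* = 0.186/0.0256 = 7.27.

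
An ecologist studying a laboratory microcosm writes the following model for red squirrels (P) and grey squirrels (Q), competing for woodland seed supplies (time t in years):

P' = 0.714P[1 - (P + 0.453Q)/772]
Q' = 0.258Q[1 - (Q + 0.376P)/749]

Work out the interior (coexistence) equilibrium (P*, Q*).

P* ≈ 522, Q* ≈ 553

Setting both brackets to zero gives the nullclines P + 0.453Q = 772 and 0.376P + Q = 749.
Substituting Q = 749 - 0.376P into the first: P(1 - 0.453·0.376) = 772 - 0.453·749.
So P* = 433/0.83 = 522, and then Q* = 749 - 0.376·522 = 553.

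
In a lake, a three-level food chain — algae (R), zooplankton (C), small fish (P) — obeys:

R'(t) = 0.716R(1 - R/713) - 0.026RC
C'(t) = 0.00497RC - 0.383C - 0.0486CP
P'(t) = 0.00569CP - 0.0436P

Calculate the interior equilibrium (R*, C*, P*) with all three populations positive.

From dP/dt = 0: 0.00569C* = 0.0436, so C* = 7.66.
From dR/dt = 0: 0.716(1 - R*/713) = 0.026·7.66, giving R* = 713·(1 - 0.278) = 515.
From dC/dt = 0: 0.00497·515 - 0.383 = 0.0486P*, so P* = 2.17/0.0486 = 44.7.

R* ≈ 515, C* ≈ 7.66, P* ≈ 44.7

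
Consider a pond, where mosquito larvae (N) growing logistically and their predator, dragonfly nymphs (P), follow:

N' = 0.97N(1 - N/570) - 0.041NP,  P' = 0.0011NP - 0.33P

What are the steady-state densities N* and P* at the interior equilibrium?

N* ≈ 300, P* ≈ 11.2

From dP/dt = 0 with P > 0: 0.0011N* = 0.33, so N* = 300.
Substitute into dN/dt = 0: 0.97(1 - 300/570) = 0.041P*.
The bracket is 0.474, giving P* = 0.459/0.041 = 11.2.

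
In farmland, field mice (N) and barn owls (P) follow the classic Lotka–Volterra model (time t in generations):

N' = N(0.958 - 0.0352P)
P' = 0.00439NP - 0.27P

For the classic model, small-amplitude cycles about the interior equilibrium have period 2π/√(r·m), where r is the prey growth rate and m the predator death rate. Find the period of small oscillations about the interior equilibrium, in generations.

T ≈ 12.4 generations

Here r = 0.958 and m = 0.27, so r·m = 0.259.
ω = √0.259 = 0.509 per generation, hence T = 2π/ω ≈ 12.4 generations.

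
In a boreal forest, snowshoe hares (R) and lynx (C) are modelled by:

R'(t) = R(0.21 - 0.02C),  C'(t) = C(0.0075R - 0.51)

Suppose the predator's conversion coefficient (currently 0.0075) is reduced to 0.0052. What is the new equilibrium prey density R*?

At the interior fixed point, setting dC/dt = 0 with C > 0 fixes R* = (predator death rate)/(RC coefficient) — independent of the other coefficients.
With the change, R* = 0.51/0.0052 = 98.1; it rises from 68.

R* ≈ 98.1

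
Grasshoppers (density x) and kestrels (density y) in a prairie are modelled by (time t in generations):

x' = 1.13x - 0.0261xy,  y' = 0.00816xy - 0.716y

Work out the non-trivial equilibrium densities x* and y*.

Set dy/dt = 0 with y > 0: 0.00816x - 0.716 = 0, so x* = 0.716/0.00816 = 87.7.
Set dx/dt = 0 with x > 0: 1.13 - 0.0261y = 0, so y* = 1.13/0.0261 = 43.3.

x* ≈ 87.7, y* ≈ 43.3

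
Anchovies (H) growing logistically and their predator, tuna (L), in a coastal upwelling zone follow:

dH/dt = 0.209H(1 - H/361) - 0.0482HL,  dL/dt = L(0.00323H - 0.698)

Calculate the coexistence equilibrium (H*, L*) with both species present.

From dL/dt = 0 with L > 0: 0.00323H* = 0.698, so H* = 216.
Substitute into dH/dt = 0: 0.209(1 - 216/361) = 0.0482L*.
The bracket is 0.401, giving L* = 0.0839/0.0482 = 1.74.

H* ≈ 216, L* ≈ 1.74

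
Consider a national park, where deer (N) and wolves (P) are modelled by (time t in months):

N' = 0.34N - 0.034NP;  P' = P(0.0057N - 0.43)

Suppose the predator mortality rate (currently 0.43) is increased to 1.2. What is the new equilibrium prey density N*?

At the interior fixed point, setting dP/dt = 0 with P > 0 fixes N* = (predator death rate)/(NP coefficient) — independent of the other coefficients.
With the change, N* = 1.2/0.0057 = 211; it rises from 75.4.

N* ≈ 211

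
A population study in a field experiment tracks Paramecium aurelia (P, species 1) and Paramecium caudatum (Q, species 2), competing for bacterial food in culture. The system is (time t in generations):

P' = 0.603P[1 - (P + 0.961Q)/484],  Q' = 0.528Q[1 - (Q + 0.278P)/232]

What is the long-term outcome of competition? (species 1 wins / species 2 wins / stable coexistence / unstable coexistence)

Compare the nullcline intercepts: K1/α12 = 484/0.961 = 504 > K2 = 232; K2/α21 = 232/0.278 = 835 > K1 = 484.
Since both inequalities hold, each species can invade when rare, so the interior equilibrium is stable.

stable coexistence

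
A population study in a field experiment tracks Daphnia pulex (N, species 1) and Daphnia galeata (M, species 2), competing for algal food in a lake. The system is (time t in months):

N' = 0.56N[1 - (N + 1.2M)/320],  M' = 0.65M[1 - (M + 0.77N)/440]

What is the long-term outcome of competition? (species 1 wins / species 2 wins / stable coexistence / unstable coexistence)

species 2 excludes species 1

Compare the nullcline intercepts: K1/α12 = 320/1.2 = 267 < K2 = 440; K2/α21 = 440/0.77 = 571 > K1 = 320.
Since the inequalities point opposite ways, species 2 can invade but species 1 cannot.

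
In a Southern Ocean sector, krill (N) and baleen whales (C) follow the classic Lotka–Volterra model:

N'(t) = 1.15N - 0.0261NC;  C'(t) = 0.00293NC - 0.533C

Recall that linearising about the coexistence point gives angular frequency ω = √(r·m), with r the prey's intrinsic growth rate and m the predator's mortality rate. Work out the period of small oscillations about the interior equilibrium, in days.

T ≈ 8.03 days

Here r = 1.15 and m = 0.533, so r·m = 0.613.
ω = √0.613 = 0.783 per day, hence T = 2π/ω ≈ 8.03 days.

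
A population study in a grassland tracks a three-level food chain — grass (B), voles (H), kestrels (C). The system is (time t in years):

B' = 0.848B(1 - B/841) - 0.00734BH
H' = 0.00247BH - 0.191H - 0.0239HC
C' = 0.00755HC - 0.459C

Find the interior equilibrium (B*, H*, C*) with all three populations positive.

From dC/dt = 0: 0.00755H* = 0.459, so H* = 60.8.
From dB/dt = 0: 0.848(1 - B*/841) = 0.00734·60.8, giving B* = 841·(1 - 0.526) = 398.
From dH/dt = 0: 0.00247·398 - 0.191 = 0.0239C*, so C* = 0.793/0.0239 = 33.2.

B* ≈ 398, H* ≈ 60.8, C* ≈ 33.2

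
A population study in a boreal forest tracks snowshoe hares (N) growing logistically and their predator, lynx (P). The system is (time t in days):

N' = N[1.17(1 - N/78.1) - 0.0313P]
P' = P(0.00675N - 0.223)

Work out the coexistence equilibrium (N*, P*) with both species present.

From dP/dt = 0 with P > 0: 0.00675N* = 0.223, so N* = 33.
Substitute into dN/dt = 0: 1.17(1 - 33/78.1) = 0.0313P*.
The bracket is 0.577, giving P* = 0.675/0.0313 = 21.6.

N* ≈ 33, P* ≈ 21.6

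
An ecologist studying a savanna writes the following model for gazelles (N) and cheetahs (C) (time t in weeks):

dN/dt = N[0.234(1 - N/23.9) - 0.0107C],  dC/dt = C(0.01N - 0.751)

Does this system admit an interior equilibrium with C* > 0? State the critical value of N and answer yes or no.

Threshold N = 75.1; K < 75.1, so no, the predator goes extinct.

The predator equation gives dC/dt > 0 only when N > 0.751/0.01 = 75.1.
Without the predator, N → K = 23.9. Since 23.9 < 75.1, the predator cannot invade.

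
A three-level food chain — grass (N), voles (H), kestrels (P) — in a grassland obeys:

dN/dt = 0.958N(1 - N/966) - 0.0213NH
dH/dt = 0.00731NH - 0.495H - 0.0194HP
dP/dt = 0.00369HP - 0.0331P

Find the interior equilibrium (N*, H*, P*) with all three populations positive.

N* ≈ 773, H* ≈ 8.97, P* ≈ 266

From dP/dt = 0: 0.00369H* = 0.0331, so H* = 8.97.
From dN/dt = 0: 0.958(1 - N*/966) = 0.0213·8.97, giving N* = 966·(1 - 0.199) = 773.
From dH/dt = 0: 0.00731·773 - 0.495 = 0.0194P*, so P* = 5.16/0.0194 = 266.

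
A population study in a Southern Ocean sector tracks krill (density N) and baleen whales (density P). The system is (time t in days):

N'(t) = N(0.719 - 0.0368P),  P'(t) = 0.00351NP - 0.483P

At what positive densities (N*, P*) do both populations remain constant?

Set dP/dt = 0 with P > 0: 0.00351N - 0.483 = 0, so N* = 0.483/0.00351 = 138.
Set dN/dt = 0 with N > 0: 0.719 - 0.0368P = 0, so P* = 0.719/0.0368 = 19.5.

N* ≈ 138, P* ≈ 19.5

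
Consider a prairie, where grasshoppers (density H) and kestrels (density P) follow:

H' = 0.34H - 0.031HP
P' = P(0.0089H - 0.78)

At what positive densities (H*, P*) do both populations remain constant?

H* ≈ 87.6, P* ≈ 11

Set dP/dt = 0 with P > 0: 0.0089H - 0.78 = 0, so H* = 0.78/0.0089 = 87.6.
Set dH/dt = 0 with H > 0: 0.34 - 0.031P = 0, so P* = 0.34/0.031 = 11.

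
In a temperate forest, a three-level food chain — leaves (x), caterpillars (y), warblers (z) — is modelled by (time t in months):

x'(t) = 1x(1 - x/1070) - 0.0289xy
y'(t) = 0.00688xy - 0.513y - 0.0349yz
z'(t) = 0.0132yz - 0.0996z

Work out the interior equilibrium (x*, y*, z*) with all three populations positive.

From dz/dt = 0: 0.0132y* = 0.0996, so y* = 7.55.
From dx/dt = 0: 1(1 - x*/1070) = 0.0289·7.55, giving x* = 1070·(1 - 0.218) = 837.
From dy/dt = 0: 0.00688·837 - 0.513 = 0.0349z*, so z* = 5.24/0.0349 = 150.

x* ≈ 837, y* ≈ 7.55, z* ≈ 150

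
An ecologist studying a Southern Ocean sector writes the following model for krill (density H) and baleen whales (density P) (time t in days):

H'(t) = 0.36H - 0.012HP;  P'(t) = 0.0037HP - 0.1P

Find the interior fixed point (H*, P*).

H* ≈ 27, P* ≈ 30

Set dP/dt = 0 with P > 0: 0.0037H - 0.1 = 0, so H* = 0.1/0.0037 = 27.
Set dH/dt = 0 with H > 0: 0.36 - 0.012P = 0, so P* = 0.36/0.012 = 30.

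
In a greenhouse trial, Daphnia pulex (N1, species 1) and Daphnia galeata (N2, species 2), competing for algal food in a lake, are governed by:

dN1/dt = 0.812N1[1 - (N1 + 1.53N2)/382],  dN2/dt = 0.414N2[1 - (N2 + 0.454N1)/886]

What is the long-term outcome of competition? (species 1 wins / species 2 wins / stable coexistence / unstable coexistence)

species 2 excludes species 1

Compare the nullcline intercepts: K1/α12 = 382/1.53 = 250 < K2 = 886; K2/α21 = 886/0.454 = 1950 > K1 = 382.
Since the inequalities point opposite ways, species 2 can invade but species 1 cannot.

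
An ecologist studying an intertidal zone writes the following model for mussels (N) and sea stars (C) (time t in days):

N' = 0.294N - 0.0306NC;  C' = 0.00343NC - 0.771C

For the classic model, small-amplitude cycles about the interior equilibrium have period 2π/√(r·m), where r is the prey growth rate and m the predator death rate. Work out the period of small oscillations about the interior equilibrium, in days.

Here r = 0.294 and m = 0.771, so r·m = 0.227.
ω = √0.227 = 0.476 per day, hence T = 2π/ω ≈ 13.2 days.

T ≈ 13.2 days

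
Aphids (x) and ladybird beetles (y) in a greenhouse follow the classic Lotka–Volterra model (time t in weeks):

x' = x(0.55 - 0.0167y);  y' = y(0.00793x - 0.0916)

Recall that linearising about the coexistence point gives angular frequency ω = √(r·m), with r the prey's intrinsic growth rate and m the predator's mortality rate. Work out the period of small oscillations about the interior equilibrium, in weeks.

Here r = 0.55 and m = 0.0916, so r·m = 0.0504.
ω = √0.0504 = 0.224 per week, hence T = 2π/ω ≈ 28 weeks.

T ≈ 28 weeks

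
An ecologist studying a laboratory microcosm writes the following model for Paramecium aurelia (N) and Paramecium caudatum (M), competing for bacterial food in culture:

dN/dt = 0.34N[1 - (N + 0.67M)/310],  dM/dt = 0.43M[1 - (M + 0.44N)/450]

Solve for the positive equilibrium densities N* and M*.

N* ≈ 12.1, M* ≈ 445

Setting both brackets to zero gives the nullclines N + 0.67M = 310 and 0.44N + M = 450.
Substituting M = 450 - 0.44N into the first: N(1 - 0.67·0.44) = 310 - 0.67·450.
So N* = 8.5/0.705 = 12.1, and then M* = 450 - 0.44·12.1 = 445.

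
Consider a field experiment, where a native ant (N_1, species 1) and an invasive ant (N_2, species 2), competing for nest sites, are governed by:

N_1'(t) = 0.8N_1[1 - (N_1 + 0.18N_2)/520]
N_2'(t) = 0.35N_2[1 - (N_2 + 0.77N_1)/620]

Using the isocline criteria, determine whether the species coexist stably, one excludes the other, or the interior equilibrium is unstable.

Compare the nullcline intercepts: K1/α12 = 520/0.18 = 2890 > K2 = 620; K2/α21 = 620/0.77 = 805 > K1 = 520.
Since both inequalities hold, each species can invade when rare, so the interior equilibrium is stable.

stable coexistence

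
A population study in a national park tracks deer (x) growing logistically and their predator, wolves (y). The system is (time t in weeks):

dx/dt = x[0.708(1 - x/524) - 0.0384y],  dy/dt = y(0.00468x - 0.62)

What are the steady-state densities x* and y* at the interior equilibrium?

x* ≈ 132, y* ≈ 13.8

From dy/dt = 0 with y > 0: 0.00468x* = 0.62, so x* = 132.
Substitute into dx/dt = 0: 0.708(1 - 132/524) = 0.0384y*.
The bracket is 0.747, giving y* = 0.529/0.0384 = 13.8.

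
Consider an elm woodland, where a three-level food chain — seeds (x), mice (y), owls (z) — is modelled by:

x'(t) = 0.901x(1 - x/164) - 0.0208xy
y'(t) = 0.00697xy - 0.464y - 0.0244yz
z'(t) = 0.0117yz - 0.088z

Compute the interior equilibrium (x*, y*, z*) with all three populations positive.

x* ≈ 136, y* ≈ 7.52, z* ≈ 19.7

From dz/dt = 0: 0.0117y* = 0.088, so y* = 7.52.
From dx/dt = 0: 0.901(1 - x*/164) = 0.0208·7.52, giving x* = 164·(1 - 0.174) = 136.
From dy/dt = 0: 0.00697·136 - 0.464 = 0.0244z*, so z* = 0.481/0.0244 = 19.7.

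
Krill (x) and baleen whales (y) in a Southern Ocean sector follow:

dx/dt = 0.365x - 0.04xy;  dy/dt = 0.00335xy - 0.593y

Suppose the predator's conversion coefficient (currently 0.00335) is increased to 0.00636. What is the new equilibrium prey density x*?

x* ≈ 93.2

At the interior fixed point, setting dy/dt = 0 with y > 0 fixes x* = (predator death rate)/(xy coefficient) — independent of the other coefficients.
With the change, x* = 0.593/0.00636 = 93.2; it falls from 177.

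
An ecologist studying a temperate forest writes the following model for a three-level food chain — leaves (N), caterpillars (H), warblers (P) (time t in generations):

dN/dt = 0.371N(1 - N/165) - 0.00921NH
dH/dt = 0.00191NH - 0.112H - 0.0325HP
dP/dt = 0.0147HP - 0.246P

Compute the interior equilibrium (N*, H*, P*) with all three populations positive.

From dP/dt = 0: 0.0147H* = 0.246, so H* = 16.7.
From dN/dt = 0: 0.371(1 - N*/165) = 0.00921·16.7, giving N* = 165·(1 - 0.415) = 96.5.
From dH/dt = 0: 0.00191·96.5 - 0.112 = 0.0325P*, so P* = 0.0722/0.0325 = 2.22.

N* ≈ 96.5, H* ≈ 16.7, P* ≈ 2.22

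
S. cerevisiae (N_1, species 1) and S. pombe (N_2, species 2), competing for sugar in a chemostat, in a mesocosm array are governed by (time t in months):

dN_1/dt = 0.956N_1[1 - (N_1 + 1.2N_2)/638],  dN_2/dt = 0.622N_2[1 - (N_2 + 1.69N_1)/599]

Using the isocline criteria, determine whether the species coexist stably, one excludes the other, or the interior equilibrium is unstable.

unstable coexistence (outcome depends on initial conditions)

Compare the nullcline intercepts: K1/α12 = 638/1.2 = 532 < K2 = 599; K2/α21 = 599/1.69 = 354 < K1 = 638.
Since both are reversed, neither can invade when rare; the interior point is a saddle.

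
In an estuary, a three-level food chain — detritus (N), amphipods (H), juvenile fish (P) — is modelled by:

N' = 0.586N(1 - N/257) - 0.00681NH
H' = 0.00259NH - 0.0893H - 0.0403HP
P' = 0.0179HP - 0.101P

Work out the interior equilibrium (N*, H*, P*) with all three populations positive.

From dP/dt = 0: 0.0179H* = 0.101, so H* = 5.64.
From dN/dt = 0: 0.586(1 - N*/257) = 0.00681·5.64, giving N* = 257·(1 - 0.0656) = 240.
From dH/dt = 0: 0.00259·240 - 0.0893 = 0.0403P*, so P* = 0.533/0.0403 = 13.2.

N* ≈ 240, H* ≈ 5.64, P* ≈ 13.2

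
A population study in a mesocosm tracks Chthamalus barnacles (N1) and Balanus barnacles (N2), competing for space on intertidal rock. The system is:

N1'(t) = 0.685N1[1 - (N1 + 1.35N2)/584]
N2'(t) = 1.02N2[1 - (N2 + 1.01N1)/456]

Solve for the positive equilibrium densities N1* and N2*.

Setting both brackets to zero gives the nullclines N1 + 1.35N2 = 584 and 1.01N1 + N2 = 456.
Substituting N2 = 456 - 1.01N1 into the first: N1(1 - 1.35·1.01) = 584 - 1.35·456.
So N1* = -31.6/-0.364 = 86.9, and then N2* = 456 - 1.01·86.9 = 368.

N1* ≈ 86.9, N2* ≈ 368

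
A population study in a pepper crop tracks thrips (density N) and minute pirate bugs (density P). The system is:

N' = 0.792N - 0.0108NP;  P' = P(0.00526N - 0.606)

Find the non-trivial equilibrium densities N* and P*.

Set dP/dt = 0 with P > 0: 0.00526N - 0.606 = 0, so N* = 0.606/0.00526 = 115.
Set dN/dt = 0 with N > 0: 0.792 - 0.0108P = 0, so P* = 0.792/0.0108 = 73.3.

N* ≈ 115, P* ≈ 73.3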